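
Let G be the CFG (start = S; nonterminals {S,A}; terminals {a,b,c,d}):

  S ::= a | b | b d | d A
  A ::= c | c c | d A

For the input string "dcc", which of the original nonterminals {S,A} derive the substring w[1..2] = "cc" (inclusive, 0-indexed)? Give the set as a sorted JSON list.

CNF form of G:
  S -> T1 A | T2 T1 | a | b
  A -> T0 T0 | T1 A | c
  T0 -> c
  T1 -> d
  T2 -> b

CYK fill (cells [i..j] with 1 ≤ i ≤ j ≤ 2 only):
  [1..1]={A,T0}  "c"  orig:{A}
  [2..2]={A,T0}  "c"  orig:{A}
  [1..2]={A}  "cc"

Original NTs in T[1,2] deriving "cc": ["A"]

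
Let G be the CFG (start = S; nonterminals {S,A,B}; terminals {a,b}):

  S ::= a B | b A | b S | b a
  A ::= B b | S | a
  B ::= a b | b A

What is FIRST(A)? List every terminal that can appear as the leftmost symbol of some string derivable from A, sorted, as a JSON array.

FIRST iteration:
pass 1:
  A via A→a: +{a}
  B via B→a b: +{a}
  B via B→b A: +{b}
  S via S→a B: +{a}
  S via S→b A: +{b}
  S: {a,b}  A: {a}  B: {a,b}
pass 2:
  A via A→B b: +{b}
  S: {a,b}  A: {a,b}  B: {a,b}
pass 3: done
  S: {a,b}  A: {a,b}  B: {a,b}

FIRST(A) = ["a", "b"]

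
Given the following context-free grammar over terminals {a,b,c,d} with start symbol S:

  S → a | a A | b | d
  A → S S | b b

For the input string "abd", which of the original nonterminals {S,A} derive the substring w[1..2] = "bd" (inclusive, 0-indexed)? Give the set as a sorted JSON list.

CNF form of G:
  S -> T1 A | a | b | d
  A -> S S | T0 T0
  T0 -> b
  T1 -> a

Fill CYK table bottom-up (cells [i..j] with 1 ≤ i ≤ j ≤ 2 only):
  [1..1]={S,T0}  "b"  orig:{S}
  [2..2]={S}  "d"
  [1..2]={A}  "bd"

Original NTs in T[1,2] deriving "bd": ["A"]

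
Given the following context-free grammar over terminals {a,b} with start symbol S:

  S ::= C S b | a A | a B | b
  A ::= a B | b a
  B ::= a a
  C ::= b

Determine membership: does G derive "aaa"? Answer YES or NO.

CNF form of G:
  S -> C X2 | T0 A | T0 B | b
  A -> T0 B | T1 T0
  B -> T0 T0
  C -> b
  T0 -> a
  T1 -> b
  X2 -> S T1

CYK table (by increasing span):
  [0..0]={T0}  "a"  orig:{}
  [1..1]={T0}  "a"  orig:{}
  [2..2]={T0}  "a"  orig:{}
  [0..1]={B}  "aa"
  [1..2]={B}  "aa"
  [0..2]={A,S}  "aaa"

S ∈ T[0,2] ⇒ YES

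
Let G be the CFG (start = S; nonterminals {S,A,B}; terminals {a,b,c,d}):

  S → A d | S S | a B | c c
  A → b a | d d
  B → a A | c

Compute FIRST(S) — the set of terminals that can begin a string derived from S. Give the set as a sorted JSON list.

Compute FIRST by fixpoint:
iter 1:
  A via A→b a: +{b}
  A via A→d d: +{d}
  B via B→a A: +{a}
  B via B→c: +{c}
  S via S→A d: +{b,d}
  S via S→a B: +{a}
  S via S→c c: +{c}
  FIRST[S]={a,b,c,d}  FIRST[A]={b,d}  FIRST[B]={a,c}
iter 2: (stable)
  FIRST[S]={a,b,c,d}  FIRST[A]={b,d}  FIRST[B]={a,c}

FIRST(S) = ["a", "b", "c", "d"]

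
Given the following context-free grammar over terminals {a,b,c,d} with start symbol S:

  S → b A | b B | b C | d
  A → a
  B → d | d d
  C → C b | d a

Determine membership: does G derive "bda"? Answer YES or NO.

CNF form of G:
  S -> T1 A | T1 B | T1 C | d
  A -> a
  B -> T0 T0 | d
  C -> C T1 | T0 T2
  T0 -> d
  T1 -> b
  T2 -> a

CYK fill:
  T[0,0] 'b' = {T1}  orig:{}
  T[1,1] 'd' = {B,S,T0}  orig:{B,S}
  T[2,2] 'a' = {A,T2}  orig:{A}
  T[0,1] 'bd' = {S}
  T[1,2] 'da' = {C}
  T[0,2] 'bda' = {S}

S ∈ T[0,2] ⇒ YES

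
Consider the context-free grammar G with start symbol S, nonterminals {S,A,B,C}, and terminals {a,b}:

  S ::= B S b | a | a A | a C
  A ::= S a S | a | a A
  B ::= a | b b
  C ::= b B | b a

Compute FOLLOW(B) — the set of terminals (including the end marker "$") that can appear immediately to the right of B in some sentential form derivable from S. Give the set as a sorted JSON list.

FIRST sets, iterate to fixpoint:
[1]
  A via A→a: +{a}
  B via B→a: +{a}
  B via B→b b: +{b}
  C via C→b B: +{b}
  S via S→B S b: +{a,b}
  S: {a,b}  A: {a}  B: {a,b}  C: {b}
[2]
  A via A→S a S: +{b}
  S: {a,b}  A: {a,b}  B: {a,b}  C: {b}
[3] done
  S: {a,b}  A: {a,b}  B: {a,b}  C: {b}

FOLLOW iteration:
FOLLOW(S) := {$}
[1]
  A→S a S: FOLLOW(S) ⊇ FIRST(a) = {a}; new: +{a}
  S→B S b: FOLLOW(B) ⊇ FIRST(S) = {a,b}; new: +{a,b}
  S→B S b: FOLLOW(S) ⊇ FIRST(b) = {b}; new: +{b}
  S→a A: FOLLOW(A) ⊇ FOLLOW(S) ⊇ {$,a,b}; new: +{$,a,b}
  S→a C: FOLLOW(C) ⊇ FOLLOW(S) ⊇ {$,a,b}; new: +{$,a,b}
  FOLLOW(S)={$,a,b}  FOLLOW(A)={$,a,b}  FOLLOW(B)={a,b}  FOLLOW(C)={$,a,b}
[2]
  C→b B: FOLLOW(B) ⊇ FOLLOW(C) ⊇ {$,a,b}; new: +{$}
  FOLLOW(S)={$,a,b}  FOLLOW(A)={$,a,b}  FOLLOW(B)={$,a,b}  FOLLOW(C)={$,a,b}
[3] (no change)
  FOLLOW(S)={$,a,b}  FOLLOW(A)={$,a,b}  FOLLOW(B)={$,a,b}  FOLLOW(C)={$,a,b}

FOLLOW(B) = ["$", "a", "b"]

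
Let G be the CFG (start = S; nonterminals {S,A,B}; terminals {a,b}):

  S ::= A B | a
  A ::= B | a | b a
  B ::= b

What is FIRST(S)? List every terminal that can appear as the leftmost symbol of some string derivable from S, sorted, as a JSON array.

FIRST iteration:
iter 1:
  A via A→a: +{a}
  A via A→b a: +{b}
  B via B→b: +{b}
  S via S→A B: +{a,b}
  S: {a,b}  A: {a,b}  B: {b}
iter 2: (stable)
  S: {a,b}  A: {a,b}  B: {b}

FIRST(S) = ["a", "b"]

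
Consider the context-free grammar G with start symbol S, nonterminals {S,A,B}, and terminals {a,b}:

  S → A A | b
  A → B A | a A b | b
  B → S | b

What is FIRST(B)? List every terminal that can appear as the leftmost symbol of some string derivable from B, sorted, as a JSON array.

FIRST sets, iterate to fixpoint:
round 1:
  A via A→a A b: +{a}
  A via A→b: +{b}
  B via B→b: +{b}
  S via S→A A: +{a,b}
  S: {a,b}  A: {a,b}  B: {b}
round 2:
  B via B→S: +{a}
  S: {a,b}  A: {a,b}  B: {a,b}
round 3: done
  S: {a,b}  A: {a,b}  B: {a,b}

FIRST(B) = ["a", "b"]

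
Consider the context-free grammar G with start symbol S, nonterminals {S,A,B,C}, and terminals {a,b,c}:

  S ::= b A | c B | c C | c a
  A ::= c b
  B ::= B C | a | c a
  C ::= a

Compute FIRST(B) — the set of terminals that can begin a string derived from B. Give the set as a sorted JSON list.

FIRST iteration:
round 1:
  A via A→c b: +{c}
  B via B→a: +{a}
  B via B→c a: +{c}
  C via C→a: +{a}
  S via S→b A: +{b}
  S via S→c B: +{c}
  FIRST[S]={b,c}  FIRST[A]={c}  FIRST[B]={a,c}  FIRST[C]={a}
round 2: (stable)
  FIRST[S]={b,c}  FIRST[A]={c}  FIRST[B]={a,c}  FIRST[C]={a}

FIRST(B) = ["a", "c"]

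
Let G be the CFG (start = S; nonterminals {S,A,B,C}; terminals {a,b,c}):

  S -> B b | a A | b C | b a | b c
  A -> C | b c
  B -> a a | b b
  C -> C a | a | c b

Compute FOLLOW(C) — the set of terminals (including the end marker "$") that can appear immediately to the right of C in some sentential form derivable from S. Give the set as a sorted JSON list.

FIRST sets, iterate to fixpoint:
pass 1:
  A via A→b c: +{b}
  B via B→a a: +{a}
  B via B→b b: +{b}
  C via C→a: +{a}
  C via C→c b: +{c}
  S via S→B b: +{a,b}
  FIRST(S)={a,b}  FIRST(A)={b}  FIRST(B)={a,b}  FIRST(C)={a,c}
pass 2:
  A via A→C: +{a,c}
  FIRST(S)={a,b}  FIRST(A)={a,b,c}  FIRST(B)={a,b}  FIRST(C)={a,c}
pass 3: done
  FIRST(S)={a,b}  FIRST(A)={a,b,c}  FIRST(B)={a,b}  FIRST(C)={a,c}

FOLLOW iteration:
seed FOLLOW(S) with $
pass 1:
  C→C a: FOLLOW(C) ⊇ FIRST(a) = {a}; new: +{a}
  S→B b: FOLLOW(B) ⊇ FIRST(b) = {b}; new: +{b}
  S→a A: FOLLOW(A) ⊇ FOLLOW(S) ⊇ {$}; new: +{$}
  S→b C: FOLLOW(C) ⊇ FOLLOW(S) ⊇ {$}; new: +{$}
  FOLLOW[S]={$}  FOLLOW[A]={$}  FOLLOW[B]={b}  FOLLOW[C]={$,a}
pass 2: done
  FOLLOW[S]={$}  FOLLOW[A]={$}  FOLLOW[B]={b}  FOLLOW[C]={$,a}

FOLLOW(C) = ["$", "a"]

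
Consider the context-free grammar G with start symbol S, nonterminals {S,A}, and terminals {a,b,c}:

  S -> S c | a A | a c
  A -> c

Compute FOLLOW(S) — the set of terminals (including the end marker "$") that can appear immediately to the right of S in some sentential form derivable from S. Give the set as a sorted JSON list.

Compute FIRST by fixpoint:
iter 1:
  A via A→c: +{c}
  S via S→a A: +{a}
  S: {a}  A: {c}
iter 2: done
  S: {a}  A: {c}

FOLLOW sets:
FOLLOW(S) := {$}
pass 1:
  S→S c: FOLLOW(S) ⊇ FIRST(c) = {c}; new: +{c}
  S→a A: FOLLOW(A) ⊇ FOLLOW(S) ⊇ {$,c}; new: +{$,c}
  FOLLOW(S)={$,c}  FOLLOW(A)={$,c}
pass 2: (stable)
  FOLLOW(S)={$,c}  FOLLOW(A)={$,c}

FOLLOW(S) = ["$", "c"]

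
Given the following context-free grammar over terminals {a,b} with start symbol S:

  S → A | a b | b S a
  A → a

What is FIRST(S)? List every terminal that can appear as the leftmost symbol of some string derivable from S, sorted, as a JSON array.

FIRST sets, iterate to fixpoint:
pass 1:
  A via A→a: +{a}
  S via S→A: +{a}
  S via S→b S a: +{b}
  S: {a,b}  A: {a}
pass 2: (stable)
  S: {a,b}  A: {a}

FIRST(S) = ["a", "b"]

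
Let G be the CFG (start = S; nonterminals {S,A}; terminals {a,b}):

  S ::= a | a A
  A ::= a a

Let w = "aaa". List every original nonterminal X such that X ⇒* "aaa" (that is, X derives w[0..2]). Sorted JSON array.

CNF form of G:
  S -> T0 A | a
  A -> T0 T0
  T0 -> a

Fill CYK table bottom-up — only the sub-triangle for w[0..2]:
  T[0,0] 'a' = {S,T0}  orig:{S}
  T[1,1] 'a' = {S,T0}  orig:{S}
  T[2,2] 'a' = {S,T0}  orig:{S}
  T[0,1] 'aa' = {A}
  T[1,2] 'aa' = {A}
  T[0,2] 'aaa' = {S}

Original NTs in T[0,2] deriving "aaa": ["S"]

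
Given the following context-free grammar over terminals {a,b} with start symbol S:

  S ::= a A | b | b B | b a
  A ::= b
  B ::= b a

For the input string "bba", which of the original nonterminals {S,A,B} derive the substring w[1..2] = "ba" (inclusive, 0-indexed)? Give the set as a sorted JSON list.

Convert to CNF:
  S -> T0 B | T0 T1 | T1 A | b
  A -> b
  B -> T0 T1
  T0 -> b
  T1 -> a

CYK table (by increasing span), restricted to cells inside w[1..2]:
  T[1,1] 'b' = {A,S,T0}  orig:{A,S}
  T[2,2] 'a' = {T1}  orig:{}
  T[1,2] 'ba' = {B,S}

Original NTs in T[1,2] deriving "ba": ["B", "S"]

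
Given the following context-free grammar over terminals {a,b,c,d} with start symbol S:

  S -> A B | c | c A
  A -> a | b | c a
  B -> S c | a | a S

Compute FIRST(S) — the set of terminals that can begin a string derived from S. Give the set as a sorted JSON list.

FIRST iteration:
pass 1:
  A via A→a: +{a}
  A via A→b: +{b}
  A via A→c a: +{c}
  B via B→a: +{a}
  S via S→A B: +{a,b,c}
  S: {a,b,c}  A: {a,b,c}  B: {a}
pass 2:
  B via B→S c: +{b,c}
  S: {a,b,c}  A: {a,b,c}  B: {a,b,c}
pass 3: (no change)
  S: {a,b,c}  A: {a,b,c}  B: {a,b,c}

FIRST(S) = ["a", "b", "c"]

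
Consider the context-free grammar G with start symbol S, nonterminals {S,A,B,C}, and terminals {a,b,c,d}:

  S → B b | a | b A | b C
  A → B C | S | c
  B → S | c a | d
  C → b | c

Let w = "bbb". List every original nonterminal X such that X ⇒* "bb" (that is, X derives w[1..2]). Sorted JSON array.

Convert to CNF:
  S -> B T0 | T0 A | T0 C | a
  A -> B C | B T0 | T0 A | T0 C | a | c
  B -> B T0 | T0 A | T0 C | T1 T2 | a | d
  C -> b | c
  T0 -> b
  T1 -> c
  T2 -> a

CYK fill (cells [i..j] with 1 ≤ i ≤ j ≤ 2 only):
  [1..1]={C,T0}  "b"  orig:{C}
  [2..2]={C,T0}  "b"  orig:{C}
  [1..2]={A,B,S}  "bb"

Original NTs in T[1,2] deriving "bb": ["A", "B", "S"]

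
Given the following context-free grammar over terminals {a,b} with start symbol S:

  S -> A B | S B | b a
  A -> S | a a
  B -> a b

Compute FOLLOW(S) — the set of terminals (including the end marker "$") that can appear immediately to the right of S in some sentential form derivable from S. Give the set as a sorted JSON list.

FIRST iteration:
iter 1:
  A via A→a a: +{a}
  B via B→a b: +{a}
  S via S→A B: +{a}
  S via S→b a: +{b}
  S: {a,b}  A: {a}  B: {a}
iter 2:
  A via A→S: +{b}
  S: {a,b}  A: {a,b}  B: {a}
iter 3: (no change)
  S: {a,b}  A: {a,b}  B: {a}

FOLLOW iteration:
initialize: $ ∈ FOLLOW(S)
pass 1:
  S→A B: FOLLOW(A) ⊇ FIRST(B) = {a}; new: +{a}
  S→A B: FOLLOW(B) ⊇ FOLLOW(S) ⊇ {$}; new: +{$}
  S→S B: FOLLOW(S) ⊇ FIRST(B) = {a}; new: +{a}
  S→S B: FOLLOW(B) ⊇ FOLLOW(S) ⊇ {$,a}; new: +{a}
  FOLLOW[S]={$,a}  FOLLOW[A]={a}  FOLLOW[B]={$,a}
pass 2: (stable)
  FOLLOW[S]={$,a}  FOLLOW[A]={a}  FOLLOW[B]={$,a}

FOLLOW(S) = ["$", "a"]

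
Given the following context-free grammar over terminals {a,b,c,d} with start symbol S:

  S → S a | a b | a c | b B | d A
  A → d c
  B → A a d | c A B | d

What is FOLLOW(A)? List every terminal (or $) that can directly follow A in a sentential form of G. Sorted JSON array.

FIRST iteration:
pass 1:
  A via A→d c: +{d}
  B via B→A a d: +{d}
  B via B→c A B: +{c}
  S via S→a b: +{a}
  S via S→b B: +{b}
  S via S→d A: +{d}
  FIRST(S)={a,b,d}  FIRST(A)={d}  FIRST(B)={c,d}
pass 2: (stable)
  FIRST(S)={a,b,d}  FIRST(A)={d}  FIRST(B)={c,d}

FOLLOW sets:
FOLLOW(S) := {$}
round 1:
  B→A a d: FOLLOW(A) ⊇ FIRST(a) = {a}; new: +{a}
  B→c A B: FOLLOW(A) ⊇ FIRST(B) = {c,d}; new: +{c,d}
  S→S a: FOLLOW(S) ⊇ FIRST(a) = {a}; new: +{a}
  S→b B: FOLLOW(B) ⊇ FOLLOW(S) ⊇ {$,a}; new: +{$,a}
  S→d A: FOLLOW(A) ⊇ FOLLOW(S) ⊇ {$,a}; new: +{$}
  FOLLOW[S]={$,a}  FOLLOW[A]={$,a,c,d}  FOLLOW[B]={$,a}
round 2: (no change)
  FOLLOW[S]={$,a}  FOLLOW[A]={$,a,c,d}  FOLLOW[B]={$,a}

FOLLOW(A) = ["$", "a", "c", "d"]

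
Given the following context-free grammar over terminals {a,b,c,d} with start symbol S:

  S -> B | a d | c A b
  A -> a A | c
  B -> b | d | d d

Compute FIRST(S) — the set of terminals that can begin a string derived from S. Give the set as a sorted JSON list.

FIRST iteration:
[1]
  A via A→a A: +{a}
  A via A→c: +{c}
  B via B→b: +{b}
  B via B→d: +{d}
  S via S→B: +{b,d}
  S via S→a d: +{a}
  S via S→c A b: +{c}
  FIRST(S)={a,b,c,d}  FIRST(A)={a,c}  FIRST(B)={b,d}
[2] — fixpoint
  FIRST(S)={a,b,c,d}  FIRST(A)={a,c}  FIRST(B)={b,d}

FIRST(S) = ["a", "b", "c", "d"]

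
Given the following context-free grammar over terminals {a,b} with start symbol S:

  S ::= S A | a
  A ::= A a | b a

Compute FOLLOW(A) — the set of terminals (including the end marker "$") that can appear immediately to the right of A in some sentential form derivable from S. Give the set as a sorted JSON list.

Compute FIRST by fixpoint:
iter 1:
  A via A→b a: +{b}
  S via S→a: +{a}
  S: {a}  A: {b}
iter 2: done
  S: {a}  A: {b}

FOLLOW sets:
seed FOLLOW(S) with $
iter 1:
  A→A a: FOLLOW(A) ⊇ FIRST(a) = {a}; new: +{a}
  S→S A: FOLLOW(S) ⊇ FIRST(A) = {b}; new: +{b}
  S→S A: FOLLOW(A) ⊇ FOLLOW(S) ⊇ {$,b}; new: +{$,b}
  S: {$,b}  A: {$,a,b}
iter 2: (no change)
  S: {$,b}  A: {$,a,b}

FOLLOW(A) = ["$", "a", "b"]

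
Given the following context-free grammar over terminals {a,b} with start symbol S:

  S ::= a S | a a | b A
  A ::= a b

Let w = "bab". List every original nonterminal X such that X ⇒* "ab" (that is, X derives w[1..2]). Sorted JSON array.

Convert to CNF:
  S -> T0 S | T0 T0 | T1 A
  A -> T0 T1
  T0 -> a
  T1 -> b

CYK table (by increasing span), restricted to cells inside w[1..2]:
  [1..1]={T0}  "a"  orig:{}
  [2..2]={T1}  "b"  orig:{}
  [1..2]={A}  "ab"

Original NTs in T[1,2] deriving "ab": ["A"]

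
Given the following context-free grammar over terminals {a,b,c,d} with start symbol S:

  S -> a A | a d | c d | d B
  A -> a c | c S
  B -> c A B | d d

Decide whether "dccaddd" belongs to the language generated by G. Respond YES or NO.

CNF form of G:
  S -> T0 A | T0 T2 | T1 T2 | T2 B
  A -> T0 T1 | T1 S
  B -> T1 X3 | T2 T2
  T0 -> a
  T1 -> c
  T2 -> d
  X3 -> A B

CYK table (by increasing span):
  [0..0]={T2}  "d"  orig:{}
  [1..1]={T1}  "c"  orig:{}
  [2..2]={T1}  "c"  orig:{}
  [3..3]={T0}  "a"  orig:{}
  [4..4]={T2}  "d"  orig:{}
  [5..5]={T2}  "d"  orig:{}
  [6..6]={T2}  "d"  orig:{}
  [0..1]=∅  "dc"
  [1..2]=∅  "cc"
  [2..3]=∅  "ca"
  [3..4]={S}  "ad"
  [4..5]={B}  "dd"
  [5..6]={B}  "dd"
  [0..2]=∅  "dcc"
  [1..3]=∅  "cca"
  [2..4]={A}  "cad"
  [3..5]=∅  "add"
  [4..6]={S}  "ddd"
  [0..3]=∅  "dcca"
  [1..4]=∅  "ccad"
  [2..5]=∅  "cadd"
  [3..6]=∅  "addd"
  [0..4]=∅  "dccad"
  [1..5]=∅  "ccadd"
  [2..6]={X3}  "caddd"  orig:{}
  [0..5]=∅  "dccadd"
  [1..6]={B}  "ccaddd"
  [0..6]={S}  "dccaddd"

S ∈ T[0,6] ⇒ YES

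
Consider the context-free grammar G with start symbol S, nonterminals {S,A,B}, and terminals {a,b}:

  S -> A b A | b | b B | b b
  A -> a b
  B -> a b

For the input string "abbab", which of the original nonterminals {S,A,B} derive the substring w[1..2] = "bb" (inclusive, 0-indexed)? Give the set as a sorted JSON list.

Convert to CNF:
  S -> A X2 | T1 B | T1 T1 | b
  A -> T0 T1
  B -> T0 T1
  T0 -> a
  T1 -> b
  X2 -> T1 A

CYK table (by increasing span) — only the sub-triangle for w[1..2]:
  cell(1,1) b: {S,T1}  orig:{S}
  cell(2,2) b: {S,T1}  orig:{S}
  cell(1,2) bb: {S}

Original NTs in T[1,2] deriving "bb": ["S"]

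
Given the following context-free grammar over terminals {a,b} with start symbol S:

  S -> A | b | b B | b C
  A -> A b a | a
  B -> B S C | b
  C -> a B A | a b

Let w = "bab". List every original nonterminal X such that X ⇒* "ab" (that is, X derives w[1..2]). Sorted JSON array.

Convert to CNF:
  S -> A X5 | T0 B | T0 C | a | b
  A -> A X2 | a
  B -> B X3 | b
  C -> T1 T0 | T1 X4
  T0 -> b
  T1 -> a
  X2 -> T0 T1
  X3 -> S C
  X4 -> B A
  X5 -> T0 T1

CYK table (by increasing span) (cells [i..j] with 1 ≤ i ≤ j ≤ 2 only):
  cell(1,1) a: {A,S,T1}  orig:{A,S}
  cell(2,2) b: {B,S,T0}  orig:{B,S}
  cell(1,2) ab: {C}

Original NTs in T[1,2] deriving "ab": ["C"]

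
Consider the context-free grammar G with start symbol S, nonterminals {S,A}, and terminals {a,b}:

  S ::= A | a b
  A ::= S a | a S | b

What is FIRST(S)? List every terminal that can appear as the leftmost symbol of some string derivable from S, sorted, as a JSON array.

FIRST iteration:
iter 1:
  A via A→a S: +{a}
  A via A→b: +{b}
  S via S→A: +{a,b}
  FIRST(S)={a,b}  FIRST(A)={a,b}
iter 2: (stable)
  FIRST(S)={a,b}  FIRST(A)={a,b}

FIRST(S) = ["a", "b"]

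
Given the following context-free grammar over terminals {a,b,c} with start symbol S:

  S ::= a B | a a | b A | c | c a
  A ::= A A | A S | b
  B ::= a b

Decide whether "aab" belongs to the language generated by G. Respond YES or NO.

Convert to CNF:
  S -> T0 B | T0 T0 | T1 A | T2 T0 | c
  A -> A A | A S | b
  B -> T0 T1
  T0 -> a
  T1 -> b
  T2 -> c

CYK table (by increasing span):
  [0..0]={T0}  "a"  orig:{}
  [1..1]={T0}  "a"  orig:{}
  [2..2]={A,T1}  "b"  orig:{A}
  [0..1]={S}  "aa"
  [1..2]={B}  "ab"
  [0..2]={S}  "aab"

S ∈ T[0,2] ⇒ YES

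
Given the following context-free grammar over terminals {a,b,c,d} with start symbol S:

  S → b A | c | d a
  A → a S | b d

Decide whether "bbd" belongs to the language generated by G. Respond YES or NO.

Convert to CNF:
  S -> T1 A | T2 T0 | c
  A -> T0 S | T1 T2
  T0 -> a
  T1 -> b
  T2 -> d

CYK fill:
  [0..0]={T1}  "b"  orig:{}
  [1..1]={T1}  "b"  orig:{}
  [2..2]={T2}  "d"  orig:{}
  [0..1]=∅  "bb"
  [1..2]={A}  "bd"
  [0..2]={S}  "bbd"

S ∈ T[0,2] ⇒ YES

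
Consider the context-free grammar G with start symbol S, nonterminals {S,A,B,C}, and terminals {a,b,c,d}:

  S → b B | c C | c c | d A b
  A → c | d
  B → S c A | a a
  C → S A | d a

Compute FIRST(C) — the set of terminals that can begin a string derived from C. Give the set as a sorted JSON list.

Compute FIRST by fixpoint:
pass 1:
  A via A→c: +{c}
  A via A→d: +{d}
  B via B→a a: +{a}
  C via C→d a: +{d}
  S via S→b B: +{b}
  S via S→c C: +{c}
  S via S→d A b: +{d}
  FIRST(S)={b,c,d}  FIRST(A)={c,d}  FIRST(B)={a}  FIRST(C)={d}
pass 2:
  B via B→S c A: +{b,c,d}
  C via C→S A: +{b,c}
  FIRST(S)={b,c,d}  FIRST(A)={c,d}  FIRST(B)={a,b,c,d}  FIRST(C)={b,c,d}
pass 3: (no change)
  FIRST(S)={b,c,d}  FIRST(A)={c,d}  FIRST(B)={a,b,c,d}  FIRST(C)={b,c,d}

FIRST(C) = ["b", "c", "d"]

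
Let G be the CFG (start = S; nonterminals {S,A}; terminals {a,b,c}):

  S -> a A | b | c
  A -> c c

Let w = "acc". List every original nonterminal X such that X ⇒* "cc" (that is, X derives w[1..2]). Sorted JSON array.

Convert to CNF:
  S -> T1 A | b | c
  A -> T0 T0
  T0 -> c
  T1 -> a

CYK fill, restricted to cells inside w[1..2]:
  T[1,1] 'c' = {S,T0}  orig:{S}
  T[2,2] 'c' = {S,T0}  orig:{S}
  T[1,2] 'cc' = {A}

Original NTs in T[1,2] deriving "cc": ["A"]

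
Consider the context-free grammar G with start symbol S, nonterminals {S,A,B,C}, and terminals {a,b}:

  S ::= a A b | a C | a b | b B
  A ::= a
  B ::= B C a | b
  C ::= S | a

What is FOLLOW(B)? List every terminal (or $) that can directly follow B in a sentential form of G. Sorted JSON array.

FIRST iteration:
round 1:
  A via A→a: +{a}
  B via B→b: +{b}
  C via C→a: +{a}
  S via S→a A b: +{a}
  S via S→b B: +{b}
  S: {a,b}  A: {a}  B: {b}  C: {a}
round 2:
  C via C→S: +{b}
  S: {a,b}  A: {a}  B: {b}  C: {a,b}
round 3: — fixpoint
  S: {a,b}  A: {a}  B: {b}  C: {a,b}

Compute FOLLOW by fixpoint:
seed FOLLOW(S) with $
iter 1:
  B→B C a: FOLLOW(B) ⊇ FIRST(C) = {a,b}; new: +{a,b}
  B→B C a: FOLLOW(C) ⊇ FIRST(a) = {a}; new: +{a}
  C→S: FOLLOW(S) ⊇ FOLLOW(C) ⊇ {a}; new: +{a}
  S→a A b: FOLLOW(A) ⊇ FIRST(b) = {b}; new: +{b}
  S→a C: FOLLOW(C) ⊇ FOLLOW(S) ⊇ {$,a}; new: +{$}
  S→b B: FOLLOW(B) ⊇ FOLLOW(S) ⊇ {$,a}; new: +{$}
  S: {$,a}  A: {b}  B: {$,a,b}  C: {$,a}
iter 2: — fixpoint
  S: {$,a}  A: {b}  B: {$,a,b}  C: {$,a}

FOLLOW(B) = ["$", "a", "b"]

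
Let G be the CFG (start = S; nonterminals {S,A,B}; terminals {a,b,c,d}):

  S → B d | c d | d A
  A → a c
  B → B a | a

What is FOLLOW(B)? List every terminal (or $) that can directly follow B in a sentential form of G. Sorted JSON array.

FIRST iteration:
round 1:
  A via A→a c: +{a}
  B via B→a: +{a}
  S via S→B d: +{a}
  S via S→c d: +{c}
  S via S→d A: +{d}
  FIRST[S]={a,c,d}  FIRST[A]={a}  FIRST[B]={a}
round 2: (stable)
  FIRST[S]={a,c,d}  FIRST[A]={a}  FIRST[B]={a}

FOLLOW iteration:
seed FOLLOW(S) with $
pass 1:
  B→B a: FOLLOW(B) ⊇ FIRST(a) = {a}; new: +{a}
  S→B d: FOLLOW(B) ⊇ FIRST(d) = {d}; new: +{d}
  S→d A: FOLLOW(A) ⊇ FOLLOW(S) ⊇ {$}; new: +{$}
  FOLLOW[S]={$}  FOLLOW[A]={$}  FOLLOW[B]={a,d}
pass 2: (no change)
  FOLLOW[S]={$}  FOLLOW[A]={$}  FOLLOW[B]={a,d}

FOLLOW(B) = ["a", "d"]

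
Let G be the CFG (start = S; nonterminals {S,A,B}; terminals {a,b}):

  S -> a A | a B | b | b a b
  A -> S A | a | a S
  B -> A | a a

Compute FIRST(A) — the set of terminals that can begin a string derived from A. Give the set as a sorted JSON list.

Compute FIRST by fixpoint:
pass 1:
  A via A→a: +{a}
  B via B→A: +{a}
  S via S→a A: +{a}
  S via S→b: +{b}
  FIRST(S)={a,b}  FIRST(A)={a}  FIRST(B)={a}
pass 2:
  A via A→S A: +{b}
  B via B→A: +{b}
  FIRST(S)={a,b}  FIRST(A)={a,b}  FIRST(B)={a,b}
pass 3: done
  FIRST(S)={a,b}  FIRST(A)={a,b}  FIRST(B)={a,b}

FIRST(A) = ["a", "b"]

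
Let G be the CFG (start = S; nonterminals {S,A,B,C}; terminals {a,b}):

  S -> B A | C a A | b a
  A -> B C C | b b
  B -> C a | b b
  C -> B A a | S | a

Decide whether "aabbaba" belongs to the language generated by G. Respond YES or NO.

CNF form of G:
  S -> B A | C X5 | T0 T1
  A -> B X2 | T0 T0
  B -> C T1 | T0 T0
  C -> B A | B X3 | C X4 | T0 T1 | a
  T0 -> b
  T1 -> a
  X2 -> C C
  X3 -> A T1
  X4 -> T1 A
  X5 -> T1 A

CYK table (by increasing span):
  cell(0,0) a: {C,T1}  orig:{C}
  cell(1,1) a: {C,T1}  orig:{C}
  cell(2,2) b: {T0}  orig:{}
  cell(3,3) b: {T0}  orig:{}
  cell(4,4) a: {C,T1}  orig:{C}
  cell(5,5) b: {T0}  orig:{}
  cell(6,6) a: {C,T1}  orig:{C}
  cell(0,1) aa: {B,X2}  orig:{B}
  cell(1,2) ab: ∅
  cell(2,3) bb: {A,B}
  cell(3,4) ba: {C,S}
  cell(4,5) ab: ∅
  cell(5,6) ba: {C,S}
  cell(0,2) aab: ∅
  cell(1,3) abb: {X4,X5}  orig:{}
  cell(2,4) bba: {X3}  orig:{}
  cell(3,5) bab: ∅
  cell(4,6) aba: {X2}  orig:{}
  cell(0,3) aabb: {C,S}
  cell(1,4) abba: ∅
  cell(2,5) bbab: ∅
  cell(3,6) baba: {X2}  orig:{}
  cell(0,4) aabba: {B,C,X2}  orig:{B,C}
  cell(1,5) abbab: ∅
  cell(2,6) bbaba: {A}
  cell(0,5) aabbab: ∅
  cell(1,6) abbaba: {X4,X5}  orig:{}
  cell(0,6) aabbaba: {C,S,X2}  orig:{C,S}

S ∈ T[0,6] ⇒ YES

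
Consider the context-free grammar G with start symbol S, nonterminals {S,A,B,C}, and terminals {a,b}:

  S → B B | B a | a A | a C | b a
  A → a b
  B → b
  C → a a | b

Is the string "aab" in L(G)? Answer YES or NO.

Convert to CNF:
  S -> B B | B T0 | T0 A | T0 C | T1 T0
  A -> T0 T1
  B -> b
  C -> T0 T0 | b
  T0 -> a
  T1 -> b

Fill CYK table bottom-up:
  cell(0,0) a: {T0}  orig:{}
  cell(1,1) a: {T0}  orig:{}
  cell(2,2) b: {B,C,T1}  orig:{B,C}
  cell(0,1) aa: {C}
  cell(1,2) ab: {A,S}
  cell(0,2) aab: {S}

S ∈ T[0,2] ⇒ YES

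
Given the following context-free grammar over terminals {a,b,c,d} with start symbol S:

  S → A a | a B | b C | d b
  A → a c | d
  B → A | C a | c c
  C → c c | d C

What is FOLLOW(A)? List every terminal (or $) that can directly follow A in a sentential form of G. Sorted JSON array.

FIRST sets, iterate to fixpoint:
[1]
  A via A→a c: +{a}
  A via A→d: +{d}
  B via B→A: +{a,d}
  B via B→c c: +{c}
  C via C→c c: +{c}
  C via C→d C: +{d}
  S via S→A a: +{a,d}
  S via S→b C: +{b}
  FIRST(S)={a,b,d}  FIRST(A)={a,d}  FIRST(B)={a,c,d}  FIRST(C)={c,d}
[2] done
  FIRST(S)={a,b,d}  FIRST(A)={a,d}  FIRST(B)={a,c,d}  FIRST(C)={c,d}

Compute FOLLOW by fixpoint:
FOLLOW(S) := {$}
iter 1:
  B→C a: FOLLOW(C) ⊇ FIRST(a) = {a}; new: +{a}
  S→A a: FOLLOW(A) ⊇ FIRST(a) = {a}; new: +{a}
  S→a B: FOLLOW(B) ⊇ FOLLOW(S) ⊇ {$}; new: +{$}
  S→b C: FOLLOW(C) ⊇ FOLLOW(S) ⊇ {$}; new: +{$}
  FOLLOW(S)={$}  FOLLOW(A)={a}  FOLLOW(B)={$}  FOLLOW(C)={$,a}
iter 2:
  B→A: FOLLOW(A) ⊇ FOLLOW(B) ⊇ {$}; new: +{$}
  FOLLOW(S)={$}  FOLLOW(A)={$,a}  FOLLOW(B)={$}  FOLLOW(C)={$,a}
iter 3: done
  FOLLOW(S)={$}  FOLLOW(A)={$,a}  FOLLOW(B)={$}  FOLLOW(C)={$,a}

FOLLOW(A) = ["$", "a"]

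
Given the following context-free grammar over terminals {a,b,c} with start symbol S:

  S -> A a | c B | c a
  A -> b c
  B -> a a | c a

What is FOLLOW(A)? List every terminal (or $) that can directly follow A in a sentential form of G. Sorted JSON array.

FIRST iteration:
iter 1:
  A via A→b c: +{b}
  B via B→a a: +{a}
  B via B→c a: +{c}
  S via S→A a: +{b}
  S via S→c B: +{c}
  S: {b,c}  A: {b}  B: {a,c}
iter 2: (no change)
  S: {b,c}  A: {b}  B: {a,c}

FOLLOW sets:
seed FOLLOW(S) with $
round 1:
  S→A a: FOLLOW(A) ⊇ FIRST(a) = {a}; new: +{a}
  S→c B: FOLLOW(B) ⊇ FOLLOW(S) ⊇ {$}; new: +{$}
  S: {$}  A: {a}  B: {$}
round 2: (stable)
  S: {$}  A: {a}  B: {$}

FOLLOW(A) = ["a"]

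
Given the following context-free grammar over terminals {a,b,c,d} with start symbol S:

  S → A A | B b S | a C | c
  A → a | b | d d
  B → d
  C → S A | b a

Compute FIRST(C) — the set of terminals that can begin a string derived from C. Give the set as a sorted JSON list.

Compute FIRST by fixpoint:
[1]
  A via A→a: +{a}
  A via A→b: +{b}
  A via A→d d: +{d}
  B via B→d: +{d}
  C via C→b a: +{b}
  S via S→A A: +{a,b,d}
  S via S→c: +{c}
  FIRST[S]={a,b,c,d}  FIRST[A]={a,b,d}  FIRST[B]={d}  FIRST[C]={b}
[2]
  C via C→S A: +{a,c,d}
  FIRST[S]={a,b,c,d}  FIRST[A]={a,b,d}  FIRST[B]={d}  FIRST[C]={a,b,c,d}
[3] (no change)
  FIRST[S]={a,b,c,d}  FIRST[A]={a,b,d}  FIRST[B]={d}  FIRST[C]={a,b,c,d}

FIRST(C) = ["a", "b", "c", "d"]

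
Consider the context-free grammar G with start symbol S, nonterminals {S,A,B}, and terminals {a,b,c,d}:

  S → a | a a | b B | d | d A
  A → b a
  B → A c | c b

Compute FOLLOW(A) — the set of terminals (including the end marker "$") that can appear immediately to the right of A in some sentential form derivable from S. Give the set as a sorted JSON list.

Compute FIRST by fixpoint:
pass 1:
  A via A→b a: +{b}
  B via B→A c: +{b}
  B via B→c b: +{c}
  S via S→a: +{a}
  S via S→b B: +{b}
  S via S→d: +{d}
  FIRST[S]={a,b,d}  FIRST[A]={b}  FIRST[B]={b,c}
pass 2: — fixpoint
  FIRST[S]={a,b,d}  FIRST[A]={b}  FIRST[B]={b,c}

FOLLOW iteration:
FOLLOW(S) := {$}
[1]
  B→A c: FOLLOW(A) ⊇ FIRST(c) = {c}; new: +{c}
  S→b B: FOLLOW(B) ⊇ FOLLOW(S) ⊇ {$}; new: +{$}
  S→d A: FOLLOW(A) ⊇ FOLLOW(S) ⊇ {$}; new: +{$}
  FOLLOW[S]={$}  FOLLOW[A]={$,c}  FOLLOW[B]={$}
[2] done
  FOLLOW[S]={$}  FOLLOW[A]={$,c}  FOLLOW[B]={$}

FOLLOW(A) = ["$", "c"]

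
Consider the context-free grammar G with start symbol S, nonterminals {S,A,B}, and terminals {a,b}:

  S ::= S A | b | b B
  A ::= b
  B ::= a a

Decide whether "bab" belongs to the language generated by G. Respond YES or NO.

Convert to CNF:
  S -> S A | T1 B | b
  A -> b
  B -> T0 T0
  T0 -> a
  T1 -> b

CYK fill:
  [0..0]={A,S,T1}  "b"  orig:{A,S}
  [1..1]={T0}  "a"  orig:{}
  [2..2]={A,S,T1}  "b"  orig:{A,S}
  [0..1]=∅  "ba"
  [1..2]=∅  "ab"
  [0..2]=∅  "bab"

S ∉ T[0,2] ⇒ NO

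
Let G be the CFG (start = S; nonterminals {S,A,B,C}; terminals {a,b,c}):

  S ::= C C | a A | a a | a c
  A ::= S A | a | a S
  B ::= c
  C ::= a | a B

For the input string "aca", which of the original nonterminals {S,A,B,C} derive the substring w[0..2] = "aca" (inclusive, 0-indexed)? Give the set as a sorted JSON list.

Convert to CNF:
  S -> C C | T0 A | T0 T0 | T0 T1
  A -> S A | T0 S | a
  B -> c
  C -> T0 B | a
  T0 -> a
  T1 -> c

Fill CYK table bottom-up — only the sub-triangle for w[0..2]:
  T[0,0] 'a' = {A,C,T0}  orig:{A,C}
  T[1,1] 'c' = {B,T1}  orig:{B}
  T[2,2] 'a' = {A,C,T0}  orig:{A,C}
  T[0,1] 'ac' = {C,S}
  T[1,2] 'ca' = ∅
  T[0,2] 'aca' = {A,S}

Original NTs in T[0,2] deriving "aca": ["A", "S"]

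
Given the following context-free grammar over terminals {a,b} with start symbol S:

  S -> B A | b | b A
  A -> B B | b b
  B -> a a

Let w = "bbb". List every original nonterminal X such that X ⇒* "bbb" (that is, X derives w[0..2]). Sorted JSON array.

CNF form of G:
  S -> B A | T0 A | b
  A -> B B | T0 T0
  B -> T1 T1
  T0 -> b
  T1 -> a

Fill CYK table bottom-up, restricted to cells inside w[0..2]:
  T[0,0] 'b' = {S,T0}  orig:{S}
  T[1,1] 'b' = {S,T0}  orig:{S}
  T[2,2] 'b' = {S,T0}  orig:{S}
  T[0,1] 'bb' = {A}
  T[1,2] 'bb' = {A}
  T[0,2] 'bbb' = {S}

Original NTs in T[0,2] deriving "bbb": ["S"]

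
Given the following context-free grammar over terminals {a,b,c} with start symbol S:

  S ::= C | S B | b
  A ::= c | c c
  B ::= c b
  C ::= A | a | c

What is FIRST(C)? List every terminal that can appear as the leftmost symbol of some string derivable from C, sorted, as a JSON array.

Compute FIRST by fixpoint:
pass 1:
  A via A→c: +{c}
  B via B→c b: +{c}
  C via C→A: +{c}
  C via C→a: +{a}
  S via S→C: +{a,c}
  S via S→b: +{b}
  FIRST[S]={a,b,c}  FIRST[A]={c}  FIRST[B]={c}  FIRST[C]={a,c}
pass 2: — fixpoint
  FIRST[S]={a,b,c}  FIRST[A]={c}  FIRST[B]={c}  FIRST[C]={a,c}

FIRST(C) = ["a", "c"]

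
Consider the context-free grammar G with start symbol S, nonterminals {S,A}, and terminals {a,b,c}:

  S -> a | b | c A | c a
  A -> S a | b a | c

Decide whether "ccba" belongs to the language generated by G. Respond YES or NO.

CNF form of G:
  S -> T2 A | T2 T0 | a | b
  A -> S T0 | T1 T0 | c
  T0 -> a
  T1 -> b
  T2 -> c

Fill CYK table bottom-up:
  T[0,0] 'c' = {A,T2}  orig:{A}
  T[1,1] 'c' = {A,T2}  orig:{A}
  T[2,2] 'b' = {S,T1}  orig:{S}
  T[3,3] 'a' = {S,T0}  orig:{S}
  T[0,1] 'cc' = {S}
  T[1,2] 'cb' = ∅
  T[2,3] 'ba' = {A}
  T[0,2] 'ccb' = ∅
  T[1,3] 'cba' = {S}
  T[0,3] 'ccba' = ∅

S ∉ T[0,3] ⇒ NO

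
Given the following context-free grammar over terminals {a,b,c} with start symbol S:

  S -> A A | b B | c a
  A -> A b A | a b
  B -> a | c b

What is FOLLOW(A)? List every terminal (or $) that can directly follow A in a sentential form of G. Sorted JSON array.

FIRST sets, iterate to fixpoint:
round 1:
  A via A→a b: +{a}
  B via B→a: +{a}
  B via B→c b: +{c}
  S via S→A A: +{a}
  S via S→b B: +{b}
  S via S→c a: +{c}
  FIRST[S]={a,b,c}  FIRST[A]={a}  FIRST[B]={a,c}
round 2: done
  FIRST[S]={a,b,c}  FIRST[A]={a}  FIRST[B]={a,c}

FOLLOW sets:
seed FOLLOW(S) with $
pass 1:
  A→A b A: FOLLOW(A) ⊇ FIRST(b) = {b}; new: +{b}
  S→A A: FOLLOW(A) ⊇ FIRST(A) = {a}; new: +{a}
  S→A A: FOLLOW(A) ⊇ FOLLOW(S) ⊇ {$}; new: +{$}
  S→b B: FOLLOW(B) ⊇ FOLLOW(S) ⊇ {$}; new: +{$}
  S: {$}  A: {$,a,b}  B: {$}
pass 2: (stable)
  S: {$}  A: {$,a,b}  B: {$}

FOLLOW(A) = ["$", "a", "b"]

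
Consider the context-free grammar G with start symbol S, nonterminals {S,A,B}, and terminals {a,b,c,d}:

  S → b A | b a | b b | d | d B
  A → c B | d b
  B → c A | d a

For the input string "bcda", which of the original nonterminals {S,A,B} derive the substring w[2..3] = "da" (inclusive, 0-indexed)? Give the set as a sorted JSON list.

CNF form of G:
  S -> T1 B | T2 A | T2 T2 | T2 T3 | d
  A -> T0 B | T1 T2
  B -> T0 A | T1 T3
  T0 -> c
  T1 -> d
  T2 -> b
  T3 -> a

CYK fill — only the sub-triangle for w[2..3]:
  cell(2,2) d: {S,T1}  orig:{S}
  cell(3,3) a: {T3}  orig:{}
  cell(2,3) da: {B}

Original NTs in T[2,3] deriving "da": ["B"]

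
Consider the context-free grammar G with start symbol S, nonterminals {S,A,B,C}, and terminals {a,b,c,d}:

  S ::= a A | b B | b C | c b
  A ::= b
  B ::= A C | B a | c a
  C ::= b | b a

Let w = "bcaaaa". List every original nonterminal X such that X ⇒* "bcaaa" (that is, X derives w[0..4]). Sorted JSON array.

CNF form of G:
  S -> T0 A | T1 T2 | T2 B | T2 C
  A -> b
  B -> A C | B T0 | T1 T0
  C -> T2 T0 | b
  T0 -> a
  T1 -> c
  T2 -> b

CYK fill (cells [i..j] with 0 ≤ i ≤ j ≤ 4 only):
  cell(0,0) b: {A,C,T2}  orig:{A,C}
  cell(1,1) c: {T1}  orig:{}
  cell(2,2) a: {T0}  orig:{}
  cell(3,3) a: {T0}  orig:{}
  cell(4,4) a: {T0}  orig:{}
  cell(0,1) bc: ∅
  cell(1,2) ca: {B}
  cell(2,3) aa: ∅
  cell(3,4) aa: ∅
  cell(0,2) bca: {S}
  cell(1,3) caa: {B}
  cell(2,4) aaa: ∅
  cell(0,3) bcaa: {S}
  cell(1,4) caaa: {B}
  cell(0,4) bcaaa: {S}

Original NTs in T[0,4] deriving "bcaaa": ["S"]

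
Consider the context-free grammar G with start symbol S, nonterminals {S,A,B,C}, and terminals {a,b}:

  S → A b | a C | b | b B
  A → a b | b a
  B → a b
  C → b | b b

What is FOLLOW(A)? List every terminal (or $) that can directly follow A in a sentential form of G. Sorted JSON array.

FIRST sets, iterate to fixpoint:
pass 1:
  A via A→a b: +{a}
  A via A→b a: +{b}
  B via B→a b: +{a}
  C via C→b: +{b}
  S via S→A b: +{a,b}
  FIRST[S]={a,b}  FIRST[A]={a,b}  FIRST[B]={a}  FIRST[C]={b}
pass 2: (stable)
  FIRST[S]={a,b}  FIRST[A]={a,b}  FIRST[B]={a}  FIRST[C]={b}

Compute FOLLOW by fixpoint:
FOLLOW(S) := {$}
round 1:
  S→A b: FOLLOW(A) ⊇ FIRST(b) = {b}; new: +{b}
  S→a C: FOLLOW(C) ⊇ FOLLOW(S) ⊇ {$}; new: +{$}
  S→b B: FOLLOW(B) ⊇ FOLLOW(S) ⊇ {$}; new: +{$}
  FOLLOW(S)={$}  FOLLOW(A)={b}  FOLLOW(B)={$}  FOLLOW(C)={$}
round 2: done
  FOLLOW(S)={$}  FOLLOW(A)={b}  FOLLOW(B)={$}  FOLLOW(C)={$}

FOLLOW(A) = ["b"]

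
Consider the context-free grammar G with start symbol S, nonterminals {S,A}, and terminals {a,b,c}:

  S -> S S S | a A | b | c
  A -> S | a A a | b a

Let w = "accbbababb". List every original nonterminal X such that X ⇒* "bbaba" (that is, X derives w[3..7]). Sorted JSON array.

Convert to CNF:
  S -> S X4 | T0 A | b | c
  A -> S X2 | T0 A | T0 X3 | T1 T0 | b | c
  T0 -> a
  T1 -> b
  X2 -> S S
  X3 -> A T0
  X4 -> S S

CYK fill — only the sub-triangle for w[3..7]:
  T[3,3] 'b' = {A,S,T1}  orig:{A,S}
  T[4,4] 'b' = {A,S,T1}  orig:{A,S}
  T[5,5] 'a' = {T0}  orig:{}
  T[6,6] 'b' = {A,S,T1}  orig:{A,S}
  T[7,7] 'a' = {T0}  orig:{}
  T[3,4] 'bb' = {X2,X4}  orig:{}
  T[4,5] 'ba' = {A,X3}  orig:{A}
  T[5,6] 'ab' = {A,S}
  T[6,7] 'ba' = {A,X3}  orig:{A}
  T[3,5] 'bba' = ∅
  T[4,6] 'bab' = {X2,X4}  orig:{}
  T[5,7] 'aba' = {A,S,X3}  orig:{A,S}
  T[3,6] 'bbab' = {A,S}
  T[4,7] 'baba' = {X2,X4}  orig:{}
  T[3,7] 'bbaba' = {A,S,X3}  orig:{A,S}

Original NTs in T[3,7] deriving "bbaba": ["A", "S"]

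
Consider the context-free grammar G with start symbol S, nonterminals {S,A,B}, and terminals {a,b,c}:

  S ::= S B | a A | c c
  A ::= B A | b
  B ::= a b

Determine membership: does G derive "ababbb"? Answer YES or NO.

CNF form of G:
  S -> S B | T0 A | T2 T2
  A -> B A | b
  B -> T0 T1
  T0 -> a
  T1 -> b
  T2 -> c

CYK fill:
  [0..0]={T0}  "a"  orig:{}
  [1..1]={A,T1}  "b"  orig:{A}
  [2..2]={T0}  "a"  orig:{}
  [3..3]={A,T1}  "b"  orig:{A}
  [4..4]={A,T1}  "b"  orig:{A}
  [5..5]={A,T1}  "b"  orig:{A}
  [0..1]={B,S}  "ab"
  [1..2]=∅  "ba"
  [2..3]={B,S}  "ab"
  [3..4]=∅  "bb"
  [4..5]=∅  "bb"
  [0..2]=∅  "aba"
  [1..3]=∅  "bab"
  [2..4]={A}  "abb"
  [3..5]=∅  "bbb"
  [0..3]={S}  "abab"
  [1..4]=∅  "babb"
  [2..5]=∅  "abbb"
  [0..4]={A}  "ababb"
  [1..5]=∅  "babbb"
  [0..5]=∅  "ababbb"

S ∉ T[0,5] ⇒ NO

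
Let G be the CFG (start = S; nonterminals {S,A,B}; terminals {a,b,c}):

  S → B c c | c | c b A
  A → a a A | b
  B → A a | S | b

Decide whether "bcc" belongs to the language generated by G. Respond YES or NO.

CNF form of G:
  S -> B X6 | T1 X7 | c
  A -> T0 X3 | b
  B -> A T0 | B X4 | T1 X5 | b | c
  T0 -> a
  T1 -> c
  T2 -> b
  X3 -> T0 A
  X4 -> T1 T1
  X5 -> T2 A
  X6 -> T1 T1
  X7 -> T2 A

CYK table (by increasing span):
  [0..0]={A,B,T2}  "b"  orig:{A,B}
  [1..1]={B,S,T1}  "c"  orig:{B,S}
  [2..2]={B,S,T1}  "c"  orig:{B,S}
  [0..1]=∅  "bc"
  [1..2]={X4,X6}  "cc"  orig:{}
  [0..2]={B,S}  "bcc"

S ∈ T[0,2] ⇒ YES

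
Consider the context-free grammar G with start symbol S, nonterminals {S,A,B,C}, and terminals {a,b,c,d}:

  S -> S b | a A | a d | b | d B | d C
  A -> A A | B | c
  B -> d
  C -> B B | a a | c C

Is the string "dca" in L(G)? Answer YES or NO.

CNF form of G:
  S -> S T2 | T0 A | T0 T3 | T3 B | T3 C | b
  A -> A A | c | d
  B -> d
  C -> B B | T0 T0 | T1 C
  T0 -> a
  T1 -> c
  T2 -> b
  T3 -> d

Fill CYK table bottom-up:
  [0..0]={A,B,T3}  "d"  orig:{A,B}
  [1..1]={A,T1}  "c"  orig:{A}
  [2..2]={T0}  "a"  orig:{}
  [0..1]={A}  "dc"
  [1..2]=∅  "ca"
  [0..2]=∅  "dca"

S ∉ T[0,2] ⇒ NO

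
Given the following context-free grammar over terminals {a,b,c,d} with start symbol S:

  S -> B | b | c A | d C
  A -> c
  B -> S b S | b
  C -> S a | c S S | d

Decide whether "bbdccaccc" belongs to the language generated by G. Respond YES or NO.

Convert to CNF:
  S -> S X6 | T2 A | T3 C | b
  A -> c
  B -> S X4 | b
  C -> S T1 | T2 X5 | d
  T0 -> b
  T1 -> a
  T2 -> c
  T3 -> d
  X4 -> T0 S
  X5 -> S S
  X6 -> T0 S

Fill CYK table bottom-up:
  cell(0,0) b: {B,S,T0}  orig:{B,S}
  cell(1,1) b: {B,S,T0}  orig:{B,S}
  cell(2,2) d: {C,T3}  orig:{C}
  cell(3,3) c: {A,T2}  orig:{A}
  cell(4,4) c: {A,T2}  orig:{A}
  cell(5,5) a: {T1}  orig:{}
  cell(6,6) c: {A,T2}  orig:{A}
  cell(7,7) c: {A,T2}  orig:{A}
  cell(8,8) c: {A,T2}  orig:{A}
  cell(0,1) bb: {X4,X5,X6}  orig:{}
  cell(1,2) bd: ∅
  cell(2,3) dc: ∅
  cell(3,4) cc: {S}
  cell(4,5) ca: ∅
  cell(5,6) ac: ∅
  cell(6,7) cc: {S}
  cell(7,8) cc: {S}
  cell(0,2) bbd: ∅
  cell(1,3) bdc: ∅
  cell(2,4) dcc: ∅
  cell(3,5) cca: {C}
  cell(4,6) cac: ∅
  cell(5,7) acc: ∅
  cell(6,8) ccc: ∅
  cell(0,3) bbdc: ∅
  cell(1,4) bdcc: ∅
  cell(2,5) dcca: {S}
  cell(3,6) ccac: ∅
  cell(4,7) cacc: ∅
  cell(5,8) accc: ∅
  cell(0,4) bbdcc: ∅
  cell(1,5) bdcca: {X4,X5,X6}  orig:{}
  cell(2,6) dccac: ∅
  cell(3,7) ccacc: ∅
  cell(4,8) caccc: ∅
  cell(0,5) bbdcca: {B,S}
  cell(1,6) bdccac: ∅
  cell(2,7) dccacc: {X5}  orig:{}
  cell(3,8) ccaccc: ∅
  cell(0,6) bbdccac: ∅
  cell(1,7) bdccacc: ∅
  cell(2,8) dccaccc: ∅
  cell(0,7) bbdccacc: {X5}  orig:{}
  cell(1,8) bdccaccc: ∅
  cell(0,8) bbdccaccc: ∅

S ∉ T[0,8] ⇒ NO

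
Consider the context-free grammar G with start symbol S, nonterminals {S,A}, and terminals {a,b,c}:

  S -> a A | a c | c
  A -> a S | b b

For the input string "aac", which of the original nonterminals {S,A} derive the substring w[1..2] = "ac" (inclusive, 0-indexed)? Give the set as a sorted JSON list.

CNF form of G:
  S -> T0 A | T0 T2 | c
  A -> T0 S | T1 T1
  T0 -> a
  T1 -> b
  T2 -> c

Fill CYK table bottom-up, restricted to cells inside w[1..2]:
  [1..1]={T0}  "a"  orig:{}
  [2..2]={S,T2}  "c"  orig:{S}
  [1..2]={A,S}  "ac"

Original NTs in T[1,2] deriving "ac": ["A", "S"]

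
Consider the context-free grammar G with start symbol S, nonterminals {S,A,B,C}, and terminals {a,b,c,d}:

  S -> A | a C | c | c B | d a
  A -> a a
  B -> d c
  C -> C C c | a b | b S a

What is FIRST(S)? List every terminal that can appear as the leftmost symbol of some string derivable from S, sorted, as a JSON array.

FIRST sets, iterate to fixpoint:
round 1:
  A via A→a a: +{a}
  B via B→d c: +{d}
  C via C→a b: +{a}
  C via C→b S a: +{b}
  S via S→A: +{a}
  S via S→c: +{c}
  S via S→d a: +{d}
  FIRST(S)={a,c,d}  FIRST(A)={a}  FIRST(B)={d}  FIRST(C)={a,b}
round 2: (no change)
  FIRST(S)={a,c,d}  FIRST(A)={a}  FIRST(B)={d}  FIRST(C)={a,b}

FIRST(S) = ["a", "c", "d"]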